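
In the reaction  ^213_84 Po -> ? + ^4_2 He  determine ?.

Pb-209

Conserve mass number: 213 = A + 4, so A = 209.
Conserve atomic number: 84 = Z + 2, so Z = 82.
Z = 82 is lead, so the species is ^209_82 Pb.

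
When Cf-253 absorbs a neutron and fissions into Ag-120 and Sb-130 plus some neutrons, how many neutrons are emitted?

4

Conserve mass number: 254 = 120 + 130 + k, so k = 254 − 250 = 4.
Check atomic number: 98 = 47 + 51 + 0 = 98. ✓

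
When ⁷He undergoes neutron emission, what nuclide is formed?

Neutron emission: mass number changes by -1, atomic number by +0.
A: 7 − 1 = 6; Z: 2 = 2.
Z = 2 is helium, so the daughter is ⁶He.

He-6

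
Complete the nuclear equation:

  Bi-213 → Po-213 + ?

beta-minus particle

Conserve mass number: 213 = 213 + A, so A = 0.
Conserve atomic number: 83 = 84 + Z, so Z = -1.
A = 0 and Z = -1 is e⁻ — a beta-minus particle.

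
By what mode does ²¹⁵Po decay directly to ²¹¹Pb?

ΔA = 211 − 215 = -4; ΔZ = 82 − 84 = -2.
A drops by 4 and Z drops by 2 — the signature of alpha emission.

alpha decay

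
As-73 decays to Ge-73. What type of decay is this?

ΔA = 73 − 73 = 0; ΔZ = 32 − 33 = -1.
A is unchanged and Z drops by 1 — a proton has become a neutron (β⁺ emission or electron capture).

beta-plus decay or electron capture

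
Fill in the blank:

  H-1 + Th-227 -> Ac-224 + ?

Conserve mass number: 1 + 227 = 224 + A, so A = 4.
Conserve atomic number: 1 + 90 = 89 + Z, so Z = 2.
A = 4 and Z = 2 is He-4 — an alpha particle.

alpha particle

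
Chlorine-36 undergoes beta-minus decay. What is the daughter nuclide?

Ar-36

Beta-minus decay: mass number changes by +0, atomic number by +1.
A: 36 = 36; Z: 17 + 1 = 18.
Z = 18 is argon, so the daughter is argon-36.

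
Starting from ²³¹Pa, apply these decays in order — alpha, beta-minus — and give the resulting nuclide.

Start: (A, Z) = (231, 91).
After α: (227, 89).
After β⁻: (227, 90).
Z = 90 is thorium.

Th-227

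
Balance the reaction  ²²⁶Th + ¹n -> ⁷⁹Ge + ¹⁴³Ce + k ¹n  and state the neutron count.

5

Conserve mass number: 227 = 79 + 143 + k, so k = 227 − 222 = 5.
Check atomic number: 90 = 32 + 58 + 0 = 90. ✓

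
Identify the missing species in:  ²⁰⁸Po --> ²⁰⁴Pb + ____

Conserve mass number: 208 = 204 + A, so A = 4.
Conserve atomic number: 84 = 82 + Z, so Z = 2.
A = 4 and Z = 2 is ⁴He — an alpha particle.

alpha particle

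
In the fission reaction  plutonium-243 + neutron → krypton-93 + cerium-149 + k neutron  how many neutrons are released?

2

Conserve mass number: 244 = 93 + 149 + k, so k = 244 − 242 = 2.
Check atomic number: 94 = 36 + 58 + 0 = 94. ✓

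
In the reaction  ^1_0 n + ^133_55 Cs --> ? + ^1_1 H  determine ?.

Conserve mass number: 1 + 133 = A + 1, so A = 133.
Conserve atomic number: 0 + 55 = Z + 1, so Z = 54.
Z = 54 is xenon, so the species is ^133_54 Xe.

Xe-133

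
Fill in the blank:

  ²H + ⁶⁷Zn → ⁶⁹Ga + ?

gamma ray

Conserve mass number: 2 + 67 = 69 + A, so A = 0.
Conserve atomic number: 1 + 30 = 31 + Z, so Z = 0.
A = 0 and Z = 0 is γ — a gamma ray.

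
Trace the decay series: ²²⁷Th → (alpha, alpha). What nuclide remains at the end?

Rn-219

Start: (A, Z) = (227, 90).
After α: (223, 88).
After α: (219, 86).
Z = 86 is radon.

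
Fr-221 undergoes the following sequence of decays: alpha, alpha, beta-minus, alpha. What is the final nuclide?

Pb-209

Start: (A, Z) = (221, 87).
After α: (217, 85).
After α: (213, 83).
After β⁻: (213, 84).
After α: (209, 82).
Z = 82 is lead.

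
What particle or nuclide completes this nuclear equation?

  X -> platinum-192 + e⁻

Conserve mass number: A = 192 + 0, so A = 192.
Conserve atomic number: Z = 78 − 1, so Z = 77.
Z = 77 is iridium, so the species is iridium-192.

Ir-192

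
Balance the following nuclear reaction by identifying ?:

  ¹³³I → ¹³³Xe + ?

beta-minus particle

Conserve mass number: 133 = 133 + A, so A = 0.
Conserve atomic number: 53 = 54 + Z, so Z = -1.
A = 0 and Z = -1 is e⁻ — a beta-minus particle.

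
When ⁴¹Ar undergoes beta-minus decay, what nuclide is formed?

K-41

Beta-minus decay: mass number changes by +0, atomic number by +1.
A: 41 = 41; Z: 18 + 1 = 19.
Z = 19 is potassium, so the daughter is ⁴¹K.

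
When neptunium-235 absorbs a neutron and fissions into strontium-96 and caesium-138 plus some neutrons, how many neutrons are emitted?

2

Conserve mass number: 236 = 96 + 138 + k, so k = 236 − 234 = 2.
Check atomic number: 93 = 38 + 55 + 0 = 93. ✓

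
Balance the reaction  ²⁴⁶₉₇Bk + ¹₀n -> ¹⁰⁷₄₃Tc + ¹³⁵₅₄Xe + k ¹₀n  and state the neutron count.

5

Conserve mass number: 247 = 107 + 135 + k, so k = 247 − 242 = 5.
Check atomic number: 97 = 43 + 54 + 0 = 97. ✓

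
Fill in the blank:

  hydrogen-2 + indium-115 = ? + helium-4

Conserve mass number: 2 + 115 = A + 4, so A = 113.
Conserve atomic number: 1 + 49 = Z + 2, so Z = 48.
Z = 48 is cadmium, so the species is cadmium-113.

Cd-113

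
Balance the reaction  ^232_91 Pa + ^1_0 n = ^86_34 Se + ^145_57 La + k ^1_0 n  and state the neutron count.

Conserve mass number: 233 = 86 + 145 + k, so k = 233 − 231 = 2.
Check atomic number: 91 = 34 + 57 + 0 = 91. ✓

2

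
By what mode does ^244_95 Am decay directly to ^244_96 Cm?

ΔA = 244 − 244 = 0; ΔZ = 96 − 95 = +1.
A is unchanged and Z rises by 1 — a neutron has become a proton (β⁻ decay).

beta-minus decay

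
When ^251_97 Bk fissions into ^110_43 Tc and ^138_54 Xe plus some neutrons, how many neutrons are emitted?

Conserve mass number: 251 = 110 + 138 + k, so k = 251 − 248 = 3.
Check atomic number: 97 = 43 + 54 + 0 = 97. ✓

3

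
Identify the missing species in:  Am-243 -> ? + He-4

Np-239

Conserve mass number: 243 = A + 4, so A = 239.
Conserve atomic number: 95 = Z + 2, so Z = 93.
Z = 93 is neptunium, so the species is Np-239.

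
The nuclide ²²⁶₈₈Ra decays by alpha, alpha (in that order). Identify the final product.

Po-218

Start: (A, Z) = (226, 88).
After α: (222, 86).
After α: (218, 84).
Z = 84 is polonium.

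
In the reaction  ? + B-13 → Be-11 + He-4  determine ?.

Conserve mass number: A + 13 = 11 + 4, so A = 2.
Conserve atomic number: Z + 5 = 4 + 2, so Z = 1.
A = 2 and Z = 1 is H-2 — a deuteron.

deuteron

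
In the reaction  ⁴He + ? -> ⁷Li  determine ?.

triton

Conserve mass number: 4 + A = 7, so A = 3.
Conserve atomic number: 2 + Z = 3, so Z = 1.
A = 3 and Z = 1 is ³H — a triton.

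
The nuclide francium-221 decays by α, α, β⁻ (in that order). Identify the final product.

Start: (A, Z) = (221, 87).
After α: (217, 85).
After α: (213, 83).
After β⁻: (213, 84).
Z = 84 is polonium.

Po-213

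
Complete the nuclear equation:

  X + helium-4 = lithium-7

Conserve mass number: A + 4 = 7, so A = 3.
Conserve atomic number: Z + 2 = 3, so Z = 1.
A = 3 and Z = 1 is hydrogen-3 — a triton.

triton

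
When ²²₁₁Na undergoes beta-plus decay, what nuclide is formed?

Beta-plus decay: mass number changes by +0, atomic number by -1.
A: 22 = 22; Z: 11 − 1 = 10.
Z = 10 is neon, so the daughter is ²²₁₀Ne.

Ne-22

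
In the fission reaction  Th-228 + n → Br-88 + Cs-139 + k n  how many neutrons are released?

Conserve mass number: 229 = 88 + 139 + k, so k = 229 − 227 = 2.
Check atomic number: 90 = 35 + 55 + 0 = 90. ✓

2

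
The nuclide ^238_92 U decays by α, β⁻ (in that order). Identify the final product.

Start: (A, Z) = (238, 92).
After α: (234, 90).
After β⁻: (234, 91).
Z = 91 is protactinium.

Pa-234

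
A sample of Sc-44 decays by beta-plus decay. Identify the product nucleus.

Ca-44

Beta-plus decay: mass number changes by +0, atomic number by -1.
A: 44 = 44; Z: 21 − 1 = 20.
Z = 20 is calcium, so the daughter is Ca-44.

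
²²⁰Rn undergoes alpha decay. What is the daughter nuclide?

Alpha decay: mass number changes by -4, atomic number by -2.
A: 220 − 4 = 216; Z: 86 − 2 = 84.
Z = 84 is polonium, so the daughter is ²¹⁶Po.

Po-216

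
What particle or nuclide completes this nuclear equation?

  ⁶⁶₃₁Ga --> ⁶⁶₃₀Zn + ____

positron

Conserve mass number: 66 = 66 + A, so A = 0.
Conserve atomic number: 31 = 30 + Z, so Z = 1.
A = 0 and Z = 1 is ⁰₁e — a positron.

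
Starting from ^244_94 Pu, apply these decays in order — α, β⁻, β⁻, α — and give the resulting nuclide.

U-236

Start: (A, Z) = (244, 94).
After α: (240, 92).
After β⁻: (240, 93).
After β⁻: (240, 94).
After α: (236, 92).
Z = 92 is uranium.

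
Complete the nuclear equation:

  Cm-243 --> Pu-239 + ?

Conserve mass number: 243 = 239 + A, so A = 4.
Conserve atomic number: 96 = 94 + Z, so Z = 2.
A = 4 and Z = 2 is He-4 — an alpha particle.

alpha particle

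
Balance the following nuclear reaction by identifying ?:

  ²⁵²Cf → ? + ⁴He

Conserve mass number: 252 = A + 4, so A = 248.
Conserve atomic number: 98 = Z + 2, so Z = 96.
Z = 96 is curium, so the species is ²⁴⁸Cm.

Cm-248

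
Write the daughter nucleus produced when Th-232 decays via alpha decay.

Ra-228

Alpha decay: mass number changes by -4, atomic number by -2.
A: 232 − 4 = 228; Z: 90 − 2 = 88.
Z = 88 is radium, so the daughter is Ra-228.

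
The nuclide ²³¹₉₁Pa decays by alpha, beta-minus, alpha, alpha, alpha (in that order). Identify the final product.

Po-215

Start: (A, Z) = (231, 91).
After α: (227, 89).
After β⁻: (227, 90).
After α: (223, 88).
After α: (219, 86).
After α: (215, 84).
Z = 84 is polonium.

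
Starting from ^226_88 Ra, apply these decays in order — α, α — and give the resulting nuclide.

Po-218

Start: (A, Z) = (226, 88).
After α: (222, 86).
After α: (218, 84).
Z = 84 is polonium.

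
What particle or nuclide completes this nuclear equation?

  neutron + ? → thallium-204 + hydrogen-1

Pb-204

Conserve mass number: 1 + A = 204 + 1, so A = 204.
Conserve atomic number: 0 + Z = 81 + 1, so Z = 82.
Z = 82 is lead, so the species is lead-204.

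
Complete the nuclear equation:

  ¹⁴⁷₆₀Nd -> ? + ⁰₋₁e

Pm-147

Conserve mass number: 147 = A + 0, so A = 147.
Conserve atomic number: 60 = Z − 1, so Z = 61.
Z = 61 is promethium, so the species is ¹⁴⁷₆₁Pm.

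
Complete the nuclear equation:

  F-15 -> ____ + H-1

O-14

Conserve mass number: 15 = A + 1, so A = 14.
Conserve atomic number: 9 = Z + 1, so Z = 8.
Z = 8 is oxygen, so the species is O-14.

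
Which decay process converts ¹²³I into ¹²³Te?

beta-plus decay or electron capture

ΔA = 123 − 123 = 0; ΔZ = 52 − 53 = -1.
A is unchanged and Z drops by 1 — a proton has become a neutron (β⁺ emission or electron capture).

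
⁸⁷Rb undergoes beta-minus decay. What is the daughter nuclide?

Sr-87

Beta-minus decay: mass number changes by +0, atomic number by +1.
A: 87 = 87; Z: 37 + 1 = 38.
Z = 38 is strontium, so the daughter is ⁸⁷Sr.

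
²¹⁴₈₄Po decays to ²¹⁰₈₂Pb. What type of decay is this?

ΔA = 210 − 214 = -4; ΔZ = 82 − 84 = -2.
A drops by 4 and Z drops by 2 — the signature of alpha emission.

alpha decay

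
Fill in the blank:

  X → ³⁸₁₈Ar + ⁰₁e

K-38

Conserve mass number: A = 38 + 0, so A = 38.
Conserve atomic number: Z = 18 + 1, so Z = 19.
Z = 19 is potassium, so the species is ³⁸₁₉K.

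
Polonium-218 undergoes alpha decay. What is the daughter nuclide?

Alpha decay: mass number changes by -4, atomic number by -2.
A: 218 − 4 = 214; Z: 84 − 2 = 82.
Z = 82 is lead, so the daughter is lead-214.

Pb-214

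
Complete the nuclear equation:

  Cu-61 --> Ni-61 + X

Conserve mass number: 61 = 61 + A, so A = 0.
Conserve atomic number: 29 = 28 + Z, so Z = 1.
A = 0 and Z = 1 is e⁺ — a positron.

positron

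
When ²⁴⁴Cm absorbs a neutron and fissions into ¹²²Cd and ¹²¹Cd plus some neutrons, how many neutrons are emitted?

Conserve mass number: 245 = 122 + 121 + k, so k = 245 − 243 = 2.
Check atomic number: 96 = 48 + 48 + 0 = 96. ✓

2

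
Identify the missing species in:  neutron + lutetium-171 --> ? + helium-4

Conserve mass number: 1 + 171 = A + 4, so A = 168.
Conserve atomic number: 0 + 71 = Z + 2, so Z = 69.
Z = 69 is thulium, so the species is thulium-168.

Tm-168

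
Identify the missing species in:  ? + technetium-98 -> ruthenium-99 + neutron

Conserve mass number: A + 98 = 99 + 1, so A = 2.
Conserve atomic number: Z + 43 = 44 + 0, so Z = 1.
A = 2 and Z = 1 is hydrogen-2 — a deuteron.

deuteron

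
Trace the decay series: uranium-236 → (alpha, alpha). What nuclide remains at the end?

Ra-228

Start: (A, Z) = (236, 92).
After α: (232, 90).
After α: (228, 88).
Z = 88 is radium.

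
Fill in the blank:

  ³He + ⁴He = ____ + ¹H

Conserve mass number: 3 + 4 = A + 1, so A = 6.
Conserve atomic number: 2 + 2 = Z + 1, so Z = 3.
Z = 3 is lithium, so the species is ⁶Li.

Li-6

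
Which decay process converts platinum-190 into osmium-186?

alpha decay

ΔA = 186 − 190 = -4; ΔZ = 76 − 78 = -2.
A drops by 4 and Z drops by 2 — the signature of alpha emission.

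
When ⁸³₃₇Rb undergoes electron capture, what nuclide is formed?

Electron capture: mass number changes by +0, atomic number by -1.
A: 83 = 83; Z: 37 − 1 = 36.
Z = 36 is krypton, so the daughter is ⁸³₃₆Kr.

Kr-83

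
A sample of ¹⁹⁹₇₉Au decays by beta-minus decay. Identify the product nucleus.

Hg-199

Beta-minus decay: mass number changes by +0, atomic number by +1.
A: 199 = 199; Z: 79 + 1 = 80.
Z = 80 is mercury, so the daughter is ¹⁹⁹₈₀Hg.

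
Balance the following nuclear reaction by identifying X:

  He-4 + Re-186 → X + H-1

Conserve mass number: 4 + 186 = A + 1, so A = 189.
Conserve atomic number: 2 + 75 = Z + 1, so Z = 76.
Z = 76 is osmium, so the species is Os-189.

Os-189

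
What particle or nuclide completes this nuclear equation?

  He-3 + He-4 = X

Conserve mass number: 3 + 4 = A, so A = 7.
Conserve atomic number: 2 + 2 = Z, so Z = 4.
Z = 4 is beryllium, so the species is Be-7.

Be-7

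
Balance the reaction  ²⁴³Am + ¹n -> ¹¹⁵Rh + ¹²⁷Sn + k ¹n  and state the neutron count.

Conserve mass number: 244 = 115 + 127 + k, so k = 244 − 242 = 2.
Check atomic number: 95 = 45 + 50 + 0 = 95. ✓

2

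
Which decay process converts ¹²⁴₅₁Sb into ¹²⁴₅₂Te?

ΔA = 124 − 124 = 0; ΔZ = 52 − 51 = +1.
A is unchanged and Z rises by 1 — a neutron has become a proton (β⁻ decay).

beta-minus decay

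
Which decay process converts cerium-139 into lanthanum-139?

ΔA = 139 − 139 = 0; ΔZ = 57 − 58 = -1.
A is unchanged and Z drops by 1 — a proton has become a neutron (β⁺ emission or electron capture).

beta-plus decay or electron capture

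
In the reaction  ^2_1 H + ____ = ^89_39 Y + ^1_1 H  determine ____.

Conserve mass number: 2 + A = 89 + 1, so A = 88.
Conserve atomic number: 1 + Z = 39 + 1, so Z = 39.
Z = 39 is yttrium, so the species is ^88_39 Y.

Y-88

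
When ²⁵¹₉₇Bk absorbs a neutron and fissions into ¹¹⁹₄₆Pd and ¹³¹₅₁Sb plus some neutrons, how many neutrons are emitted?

2

Conserve mass number: 252 = 119 + 131 + k, so k = 252 − 250 = 2.
Check atomic number: 97 = 46 + 51 + 0 = 97. ✓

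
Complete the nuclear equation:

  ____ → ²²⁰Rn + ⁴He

Ra-224

Conserve mass number: A = 220 + 4, so A = 224.
Conserve atomic number: Z = 86 + 2, so Z = 88.
Z = 88 is radium, so the species is ²²⁴Ra.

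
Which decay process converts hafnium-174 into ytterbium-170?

alpha decay

ΔA = 170 − 174 = -4; ΔZ = 70 − 72 = -2.
A drops by 4 and Z drops by 2 — the signature of alpha emission.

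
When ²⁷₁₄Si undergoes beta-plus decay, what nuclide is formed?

Al-27

Beta-plus decay: mass number changes by +0, atomic number by -1.
A: 27 = 27; Z: 14 − 1 = 13.
Z = 13 is aluminium, so the daughter is ²⁷₁₃Al.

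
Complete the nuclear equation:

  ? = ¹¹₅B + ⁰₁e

C-11

Conserve mass number: A = 11 + 0, so A = 11.
Conserve atomic number: Z = 5 + 1, so Z = 6.
Z = 6 is carbon, so the species is ¹¹₆C.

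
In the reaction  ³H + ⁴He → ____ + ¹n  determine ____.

Li-6

Conserve mass number: 3 + 4 = A + 1, so A = 6.
Conserve atomic number: 1 + 2 = Z + 0, so Z = 3.
Z = 3 is lithium, so the species is ⁶Li.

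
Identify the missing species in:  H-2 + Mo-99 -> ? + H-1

Conserve mass number: 2 + 99 = A + 1, so A = 100.
Conserve atomic number: 1 + 42 = Z + 1, so Z = 42.
Z = 42 is molybdenum, so the species is Mo-100.

Mo-100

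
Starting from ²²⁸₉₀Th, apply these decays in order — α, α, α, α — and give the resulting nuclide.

Pb-212

Start: (A, Z) = (228, 90).
After α: (224, 88).
After α: (220, 86).
After α: (216, 84).
After α: (212, 82).
Z = 82 is lead.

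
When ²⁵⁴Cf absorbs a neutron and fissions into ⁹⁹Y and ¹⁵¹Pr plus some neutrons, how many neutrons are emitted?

5

Conserve mass number: 255 = 99 + 151 + k, so k = 255 − 250 = 5.
Check atomic number: 98 = 39 + 59 + 0 = 98. ✓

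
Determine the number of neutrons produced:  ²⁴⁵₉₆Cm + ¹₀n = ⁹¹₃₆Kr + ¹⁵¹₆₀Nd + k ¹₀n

Conserve mass number: 246 = 91 + 151 + k, so k = 246 − 242 = 4.
Check atomic number: 96 = 36 + 60 + 0 = 96. ✓

4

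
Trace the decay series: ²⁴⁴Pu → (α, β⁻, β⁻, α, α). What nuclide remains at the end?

Th-232

Start: (A, Z) = (244, 94).
After α: (240, 92).
After β⁻: (240, 93).
After β⁻: (240, 94).
After α: (236, 92).
After α: (232, 90).
Z = 90 is thorium.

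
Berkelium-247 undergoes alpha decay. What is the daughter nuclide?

Am-243

Alpha decay: mass number changes by -4, atomic number by -2.
A: 247 − 4 = 243; Z: 97 − 2 = 95.
Z = 95 is americium, so the daughter is americium-243.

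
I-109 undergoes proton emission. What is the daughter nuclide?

Te-108

Proton emission: mass number changes by -1, atomic number by -1.
A: 109 − 1 = 108; Z: 53 − 1 = 52.
Z = 52 is tellurium, so the daughter is Te-108.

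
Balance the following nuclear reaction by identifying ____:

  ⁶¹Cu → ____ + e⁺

Ni-61

Conserve mass number: 61 = A + 0, so A = 61.
Conserve atomic number: 29 = Z + 1, so Z = 28.
Z = 28 is nickel, so the species is ⁶¹Ni.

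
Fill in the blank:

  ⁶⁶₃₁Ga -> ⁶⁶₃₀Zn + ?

positron

Conserve mass number: 66 = 66 + A, so A = 0.
Conserve atomic number: 31 = 30 + Z, so Z = 1.
A = 0 and Z = 1 is ⁰₁e — a positron.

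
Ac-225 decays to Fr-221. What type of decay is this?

alpha decay

ΔA = 221 − 225 = -4; ΔZ = 87 − 89 = -2.
A drops by 4 and Z drops by 2 — the signature of alpha emission.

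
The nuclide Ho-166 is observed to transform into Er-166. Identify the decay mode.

ΔA = 166 − 166 = 0; ΔZ = 68 − 67 = +1.
A is unchanged and Z rises by 1 — a neutron has become a proton (β⁻ decay).

beta-minus decay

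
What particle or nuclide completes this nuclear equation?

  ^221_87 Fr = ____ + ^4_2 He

At-217

Conserve mass number: 221 = A + 4, so A = 217.
Conserve atomic number: 87 = Z + 2, so Z = 85.
Z = 85 is astatine, so the species is ^217_85 At.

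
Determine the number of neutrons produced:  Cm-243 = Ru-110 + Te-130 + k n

3

Conserve mass number: 243 = 110 + 130 + k, so k = 243 − 240 = 3.
Check atomic number: 96 = 44 + 52 + 0 = 96. ✓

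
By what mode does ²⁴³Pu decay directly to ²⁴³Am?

beta-minus decay

ΔA = 243 − 243 = 0; ΔZ = 95 − 94 = +1.
A is unchanged and Z rises by 1 — a neutron has become a proton (β⁻ decay).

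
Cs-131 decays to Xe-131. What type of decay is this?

beta-plus decay or electron capture

ΔA = 131 − 131 = 0; ΔZ = 54 − 55 = -1.
A is unchanged and Z drops by 1 — a proton has become a neutron (β⁺ emission or electron capture).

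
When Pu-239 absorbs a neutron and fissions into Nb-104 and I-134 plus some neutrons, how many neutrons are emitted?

2

Conserve mass number: 240 = 104 + 134 + k, so k = 240 − 238 = 2.
Check atomic number: 94 = 41 + 53 + 0 = 94. ✓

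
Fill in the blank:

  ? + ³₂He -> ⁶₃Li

Conserve mass number: A + 3 = 6, so A = 3.
Conserve atomic number: Z + 2 = 3, so Z = 1.
A = 3 and Z = 1 is ³₁H — a triton.

triton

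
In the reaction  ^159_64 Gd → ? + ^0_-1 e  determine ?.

Conserve mass number: 159 = A + 0, so A = 159.
Conserve atomic number: 64 = Z − 1, so Z = 65.
Z = 65 is terbium, so the species is ^159_65 Tb.

Tb-159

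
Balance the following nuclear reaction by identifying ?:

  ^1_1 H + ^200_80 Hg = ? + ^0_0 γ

Conserve mass number: 1 + 200 = A + 0, so A = 201.
Conserve atomic number: 1 + 80 = Z + 0, so Z = 81.
Z = 81 is thallium, so the species is ^201_81 Tl.

Tl-201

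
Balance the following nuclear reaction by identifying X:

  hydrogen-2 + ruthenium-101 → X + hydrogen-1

Ru-102

Conserve mass number: 2 + 101 = A + 1, so A = 102.
Conserve atomic number: 1 + 44 = Z + 1, so Z = 44.
Z = 44 is ruthenium, so the species is ruthenium-102.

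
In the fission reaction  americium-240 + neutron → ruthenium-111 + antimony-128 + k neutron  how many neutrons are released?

2

Conserve mass number: 241 = 111 + 128 + k, so k = 241 − 239 = 2.
Check atomic number: 95 = 44 + 51 + 0 = 95. ✓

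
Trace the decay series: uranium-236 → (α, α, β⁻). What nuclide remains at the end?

Ac-228

Start: (A, Z) = (236, 92).
After α: (232, 90).
After α: (228, 88).
After β⁻: (228, 89).
Z = 89 is actinium.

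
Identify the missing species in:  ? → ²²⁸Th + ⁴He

Conserve mass number: A = 228 + 4, so A = 232.
Conserve atomic number: Z = 90 + 2, so Z = 92.
Z = 92 is uranium, so the species is ²³²U.

U-232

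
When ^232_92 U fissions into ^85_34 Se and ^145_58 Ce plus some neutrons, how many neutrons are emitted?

Conserve mass number: 232 = 85 + 145 + k, so k = 232 − 230 = 2.
Check atomic number: 92 = 34 + 58 + 0 = 92. ✓

2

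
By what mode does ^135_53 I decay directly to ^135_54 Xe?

ΔA = 135 − 135 = 0; ΔZ = 54 − 53 = +1.
A is unchanged and Z rises by 1 — a neutron has become a proton (β⁻ decay).

beta-minus decay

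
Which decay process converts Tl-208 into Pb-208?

ΔA = 208 − 208 = 0; ΔZ = 82 − 81 = +1.
A is unchanged and Z rises by 1 — a neutron has become a proton (β⁻ decay).

beta-minus decay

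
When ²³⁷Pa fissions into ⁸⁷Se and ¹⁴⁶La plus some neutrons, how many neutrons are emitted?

Conserve mass number: 237 = 87 + 146 + k, so k = 237 − 233 = 4.
Check atomic number: 91 = 34 + 57 + 0 = 91. ✓

4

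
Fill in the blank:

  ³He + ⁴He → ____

Conserve mass number: 3 + 4 = A, so A = 7.
Conserve atomic number: 2 + 2 = Z, so Z = 4.
Z = 4 is beryllium, so the species is ⁷Be.

Be-7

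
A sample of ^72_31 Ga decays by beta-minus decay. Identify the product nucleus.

Ge-72

Beta-minus decay: mass number changes by +0, atomic number by +1.
A: 72 = 72; Z: 31 + 1 = 32.
Z = 32 is germanium, so the daughter is ^72_32 Ge.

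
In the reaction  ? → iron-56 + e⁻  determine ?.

Mn-56

Conserve mass number: A = 56 + 0, so A = 56.
Conserve atomic number: Z = 26 − 1, so Z = 25.
Z = 25 is manganese, so the species is manganese-56.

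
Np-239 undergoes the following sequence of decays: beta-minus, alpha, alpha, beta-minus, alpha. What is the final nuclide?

Ac-227

Start: (A, Z) = (239, 93).
After β⁻: (239, 94).
After α: (235, 92).
After α: (231, 90).
After β⁻: (231, 91).
After α: (227, 89).
Z = 89 is actinium.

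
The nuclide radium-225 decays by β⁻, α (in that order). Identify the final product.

Start: (A, Z) = (225, 88).
After β⁻: (225, 89).
After α: (221, 87).
Z = 87 is francium.

Fr-221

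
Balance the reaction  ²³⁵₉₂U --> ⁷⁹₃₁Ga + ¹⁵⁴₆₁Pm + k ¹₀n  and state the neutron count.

2

Conserve mass number: 235 = 79 + 154 + k, so k = 235 − 233 = 2.
Check atomic number: 92 = 31 + 61 + 0 = 92. ✓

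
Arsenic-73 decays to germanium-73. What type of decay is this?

ΔA = 73 − 73 = 0; ΔZ = 32 − 33 = -1.
A is unchanged and Z drops by 1 — a proton has become a neutron (β⁺ emission or electron capture).

beta-plus decay or electron capture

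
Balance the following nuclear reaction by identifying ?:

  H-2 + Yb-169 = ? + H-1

Yb-170

Conserve mass number: 2 + 169 = A + 1, so A = 170.
Conserve atomic number: 1 + 70 = Z + 1, so Z = 70.
Z = 70 is ytterbium, so the species is Yb-170.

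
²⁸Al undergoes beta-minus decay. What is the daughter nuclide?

Si-28

Beta-minus decay: mass number changes by +0, atomic number by +1.
A: 28 = 28; Z: 13 + 1 = 14.
Z = 14 is silicon, so the daughter is ²⁸Si.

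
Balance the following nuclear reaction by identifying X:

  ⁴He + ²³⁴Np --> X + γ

Am-238

Conserve mass number: 4 + 234 = A + 0, so A = 238.
Conserve atomic number: 2 + 93 = Z + 0, so Z = 95.
Z = 95 is americium, so the species is ²³⁸Am.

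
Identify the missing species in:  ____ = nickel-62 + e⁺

Cu-62

Conserve mass number: A = 62 + 0, so A = 62.
Conserve atomic number: Z = 28 + 1, so Z = 29.
Z = 29 is copper, so the species is copper-62.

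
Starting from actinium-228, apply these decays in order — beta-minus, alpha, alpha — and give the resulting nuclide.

Rn-220

Start: (A, Z) = (228, 89).
After β⁻: (228, 90).
After α: (224, 88).
After α: (220, 86).
Z = 86 is radon.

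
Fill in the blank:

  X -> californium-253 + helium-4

Fm-257

Conserve mass number: A = 253 + 4, so A = 257.
Conserve atomic number: Z = 98 + 2, so Z = 100.
Z = 100 is fermium, so the species is fermium-257.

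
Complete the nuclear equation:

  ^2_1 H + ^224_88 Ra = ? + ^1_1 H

Conserve mass number: 2 + 224 = A + 1, so A = 225.
Conserve atomic number: 1 + 88 = Z + 1, so Z = 88.
Z = 88 is radium, so the species is ^225_88 Ra.

Ra-225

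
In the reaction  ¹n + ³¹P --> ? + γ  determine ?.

Conserve mass number: 1 + 31 = A + 0, so A = 32.
Conserve atomic number: 0 + 15 = Z + 0, so Z = 15.
Z = 15 is phosphorus, so the species is ³²P.

P-32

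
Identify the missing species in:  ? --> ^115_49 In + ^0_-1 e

Cd-115

Conserve mass number: A = 115 + 0, so A = 115.
Conserve atomic number: Z = 49 − 1, so Z = 48.
Z = 48 is cadmium, so the species is ^115_48 Cd.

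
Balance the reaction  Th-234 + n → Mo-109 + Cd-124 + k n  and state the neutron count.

2

Conserve mass number: 235 = 109 + 124 + k, so k = 235 − 233 = 2.
Check atomic number: 90 = 42 + 48 + 0 = 90. ✓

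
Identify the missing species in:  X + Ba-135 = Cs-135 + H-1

Conserve mass number: A + 135 = 135 + 1, so A = 1.
Conserve atomic number: Z + 56 = 55 + 1, so Z = 0.
A = 1 and Z = 0 is n — a neutron.

neutron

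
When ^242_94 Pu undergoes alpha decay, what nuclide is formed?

Alpha decay: mass number changes by -4, atomic number by -2.
A: 242 − 4 = 238; Z: 94 − 2 = 92.
Z = 92 is uranium, so the daughter is ^238_92 U.

U-238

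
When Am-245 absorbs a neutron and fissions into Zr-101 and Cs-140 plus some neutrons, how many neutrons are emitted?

5

Conserve mass number: 246 = 101 + 140 + k, so k = 246 − 241 = 5.
Check atomic number: 95 = 40 + 55 + 0 = 95. ✓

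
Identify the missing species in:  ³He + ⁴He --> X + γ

Be-7

Conserve mass number: 3 + 4 = A + 0, so A = 7.
Conserve atomic number: 2 + 2 = Z + 0, so Z = 4.
Z = 4 is beryllium, so the species is ⁷Be.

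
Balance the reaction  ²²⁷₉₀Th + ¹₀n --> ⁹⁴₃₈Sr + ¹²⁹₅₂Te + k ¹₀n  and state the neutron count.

5

Conserve mass number: 228 = 94 + 129 + k, so k = 228 − 223 = 5.
Check atomic number: 90 = 38 + 52 + 0 = 90. ✓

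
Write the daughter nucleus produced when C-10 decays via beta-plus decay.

B-10

Beta-plus decay: mass number changes by +0, atomic number by -1.
A: 10 = 10; Z: 6 − 1 = 5.
Z = 5 is boron, so the daughter is B-10.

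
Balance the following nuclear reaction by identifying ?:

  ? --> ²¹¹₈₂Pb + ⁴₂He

Conserve mass number: A = 211 + 4, so A = 215.
Conserve atomic number: Z = 82 + 2, so Z = 84.
Z = 84 is polonium, so the species is ²¹⁵₈₄Po.

Po-215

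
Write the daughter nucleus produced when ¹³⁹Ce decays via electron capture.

Electron capture: mass number changes by +0, atomic number by -1.
A: 139 = 139; Z: 58 − 1 = 57.
Z = 57 is lanthanum, so the daughter is ¹³⁹La.

La-139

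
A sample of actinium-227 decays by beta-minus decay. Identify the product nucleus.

Th-227

Beta-minus decay: mass number changes by +0, atomic number by +1.
A: 227 = 227; Z: 89 + 1 = 90.
Z = 90 is thorium, so the daughter is thorium-227.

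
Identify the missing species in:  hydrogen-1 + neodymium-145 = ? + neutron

Conserve mass number: 1 + 145 = A + 1, so A = 145.
Conserve atomic number: 1 + 60 = Z + 0, so Z = 61.
Z = 61 is promethium, so the species is promethium-145.

Pm-145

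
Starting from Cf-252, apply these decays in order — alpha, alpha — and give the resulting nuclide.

Start: (A, Z) = (252, 98).
After α: (248, 96).
After α: (244, 94).
Z = 94 is plutonium.

Pu-244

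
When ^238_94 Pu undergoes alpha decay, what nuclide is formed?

Alpha decay: mass number changes by -4, atomic number by -2.
A: 238 − 4 = 234; Z: 94 − 2 = 92.
Z = 92 is uranium, so the daughter is ^234_92 U.

U-234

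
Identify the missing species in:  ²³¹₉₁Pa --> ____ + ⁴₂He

Ac-227

Conserve mass number: 231 = A + 4, so A = 227.
Conserve atomic number: 91 = Z + 2, so Z = 89.
Z = 89 is actinium, so the species is ²²⁷₈₉Ac.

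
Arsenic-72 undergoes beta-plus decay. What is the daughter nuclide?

Ge-72

Beta-plus decay: mass number changes by +0, atomic number by -1.
A: 72 = 72; Z: 33 − 1 = 32.
Z = 32 is germanium, so the daughter is germanium-72.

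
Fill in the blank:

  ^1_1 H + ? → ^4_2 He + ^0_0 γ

triton

Conserve mass number: 1 + A = 4 + 0, so A = 3.
Conserve atomic number: 1 + Z = 2 + 0, so Z = 1.
A = 3 and Z = 1 is ^3_1 H — a triton.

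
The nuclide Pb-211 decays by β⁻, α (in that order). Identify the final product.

Start: (A, Z) = (211, 82).
After β⁻: (211, 83).
After α: (207, 81).
Z = 81 is thallium.

Tl-207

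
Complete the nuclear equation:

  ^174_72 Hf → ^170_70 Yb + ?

alpha particle

Conserve mass number: 174 = 170 + A, so A = 4.
Conserve atomic number: 72 = 70 + Z, so Z = 2.
A = 4 and Z = 2 is ^4_2 He — an alpha particle.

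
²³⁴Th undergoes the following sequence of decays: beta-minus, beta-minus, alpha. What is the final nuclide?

Start: (A, Z) = (234, 90).
After β⁻: (234, 91).
After β⁻: (234, 92).
After α: (230, 90).
Z = 90 is thorium.

Th-230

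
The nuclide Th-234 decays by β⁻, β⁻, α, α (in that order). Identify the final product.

Start: (A, Z) = (234, 90).
After β⁻: (234, 91).
After β⁻: (234, 92).
After α: (230, 90).
After α: (226, 88).
Z = 88 is radium.

Ra-226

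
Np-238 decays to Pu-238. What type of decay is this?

beta-minus decay

ΔA = 238 − 238 = 0; ΔZ = 94 − 93 = +1.
A is unchanged and Z rises by 1 — a neutron has become a proton (β⁻ decay).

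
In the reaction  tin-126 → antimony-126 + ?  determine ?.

beta-minus particle

Conserve mass number: 126 = 126 + A, so A = 0.
Conserve atomic number: 50 = 51 + Z, so Z = -1.
A = 0 and Z = -1 is e⁻ — a beta-minus particle.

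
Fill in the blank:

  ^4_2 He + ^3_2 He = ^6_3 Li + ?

proton

Conserve mass number: 4 + 3 = 6 + A, so A = 1.
Conserve atomic number: 2 + 2 = 3 + Z, so Z = 1.
A = 1 and Z = 1 is ^1_1 H — a proton.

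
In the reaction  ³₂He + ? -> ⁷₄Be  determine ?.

alpha particle

Conserve mass number: 3 + A = 7, so A = 4.
Conserve atomic number: 2 + Z = 4, so Z = 2.
A = 4 and Z = 2 is ⁴₂He — an alpha particle.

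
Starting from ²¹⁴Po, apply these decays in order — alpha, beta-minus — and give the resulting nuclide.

Start: (A, Z) = (214, 84).
After α: (210, 82).
After β⁻: (210, 83).
Z = 83 is bismuth.

Bi-210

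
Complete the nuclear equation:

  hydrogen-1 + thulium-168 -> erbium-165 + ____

Conserve mass number: 1 + 168 = 165 + A, so A = 4.
Conserve atomic number: 1 + 69 = 68 + Z, so Z = 2.
A = 4 and Z = 2 is helium-4 — an alpha particle.

alpha particle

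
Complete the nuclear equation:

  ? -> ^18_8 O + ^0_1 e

F-18

Conserve mass number: A = 18 + 0, so A = 18.
Conserve atomic number: Z = 8 + 1, so Z = 9.
Z = 9 is fluorine, so the species is ^18_9 F.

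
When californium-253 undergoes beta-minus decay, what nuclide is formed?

Es-253

Beta-minus decay: mass number changes by +0, atomic number by +1.
A: 253 = 253; Z: 98 + 1 = 99.
Z = 99 is einsteinium, so the daughter is einsteinium-253.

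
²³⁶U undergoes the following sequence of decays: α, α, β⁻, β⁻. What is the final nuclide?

Th-228

Start: (A, Z) = (236, 92).
After α: (232, 90).
After α: (228, 88).
After β⁻: (228, 89).
After β⁻: (228, 90).
Z = 90 is thorium.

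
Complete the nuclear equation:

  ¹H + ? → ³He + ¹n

Conserve mass number: 1 + A = 3 + 1, so A = 3.
Conserve atomic number: 1 + Z = 2 + 0, so Z = 1.
A = 3 and Z = 1 is ³H — a triton.

triton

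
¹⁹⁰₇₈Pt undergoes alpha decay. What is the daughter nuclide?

Os-186

Alpha decay: mass number changes by -4, atomic number by -2.
A: 190 − 4 = 186; Z: 78 − 2 = 76.
Z = 76 is osmium, so the daughter is ¹⁸⁶₇₆Os.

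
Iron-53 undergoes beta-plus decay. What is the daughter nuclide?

Mn-53

Beta-plus decay: mass number changes by +0, atomic number by -1.
A: 53 = 53; Z: 26 − 1 = 25.
Z = 25 is manganese, so the daughter is manganese-53.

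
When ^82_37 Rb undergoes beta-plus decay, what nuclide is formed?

Kr-82

Beta-plus decay: mass number changes by +0, atomic number by -1.
A: 82 = 82; Z: 37 − 1 = 36.
Z = 36 is krypton, so the daughter is ^82_36 Kr.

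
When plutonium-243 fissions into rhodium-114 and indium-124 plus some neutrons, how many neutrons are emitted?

Conserve mass number: 243 = 114 + 124 + k, so k = 243 − 238 = 5.
Check atomic number: 94 = 45 + 49 + 0 = 94. ✓

5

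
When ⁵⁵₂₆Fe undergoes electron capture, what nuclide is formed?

Mn-55

Electron capture: mass number changes by +0, atomic number by -1.
A: 55 = 55; Z: 26 − 1 = 25.
Z = 25 is manganese, so the daughter is ⁵⁵₂₅Mn.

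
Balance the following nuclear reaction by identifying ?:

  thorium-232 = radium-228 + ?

alpha particle

Conserve mass number: 232 = 228 + A, so A = 4.
Conserve atomic number: 90 = 88 + Z, so Z = 2.
A = 4 and Z = 2 is helium-4 — an alpha particle.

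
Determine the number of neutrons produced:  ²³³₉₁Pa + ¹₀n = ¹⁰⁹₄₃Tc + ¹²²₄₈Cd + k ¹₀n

3

Conserve mass number: 234 = 109 + 122 + k, so k = 234 − 231 = 3.
Check atomic number: 91 = 43 + 48 + 0 = 91. ✓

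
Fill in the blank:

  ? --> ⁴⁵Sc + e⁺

Conserve mass number: A = 45 + 0, so A = 45.
Conserve atomic number: Z = 21 + 1, so Z = 22.
Z = 22 is titanium, so the species is ⁴⁵Ti.

Ti-45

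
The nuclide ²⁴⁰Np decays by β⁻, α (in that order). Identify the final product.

U-236

Start: (A, Z) = (240, 93).
After β⁻: (240, 94).
After α: (236, 92).
Z = 92 is uranium.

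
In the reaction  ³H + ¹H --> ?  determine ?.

Conserve mass number: 3 + 1 = A, so A = 4.
Conserve atomic number: 1 + 1 = Z, so Z = 2.
A = 4 and Z = 2 is ⁴He — an alpha particle.

He-4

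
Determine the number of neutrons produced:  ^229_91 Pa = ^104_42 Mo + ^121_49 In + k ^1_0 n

4

Conserve mass number: 229 = 104 + 121 + k, so k = 229 − 225 = 4.
Check atomic number: 91 = 42 + 49 + 0 = 91. ✓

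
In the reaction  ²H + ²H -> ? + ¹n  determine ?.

Conserve mass number: 2 + 2 = A + 1, so A = 3.
Conserve atomic number: 1 + 1 = Z + 0, so Z = 2.
Z = 2 is helium, so the species is ³He.

He-3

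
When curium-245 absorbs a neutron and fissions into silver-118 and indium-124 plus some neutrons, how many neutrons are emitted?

Conserve mass number: 246 = 118 + 124 + k, so k = 246 − 242 = 4.
Check atomic number: 96 = 47 + 49 + 0 = 96. ✓

4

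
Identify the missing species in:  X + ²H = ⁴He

Conserve mass number: A + 2 = 4, so A = 2.
Conserve atomic number: Z + 1 = 2, so Z = 1.
A = 2 and Z = 1 is ²H — a deuteron.

deuteron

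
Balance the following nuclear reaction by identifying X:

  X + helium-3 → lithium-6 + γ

triton

Conserve mass number: A + 3 = 6 + 0, so A = 3.
Conserve atomic number: Z + 2 = 3 + 0, so Z = 1.
A = 3 and Z = 1 is hydrogen-3 — a triton.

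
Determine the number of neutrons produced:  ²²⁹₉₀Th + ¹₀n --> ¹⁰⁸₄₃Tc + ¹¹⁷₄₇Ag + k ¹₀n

Conserve mass number: 230 = 108 + 117 + k, so k = 230 − 225 = 5.
Check atomic number: 90 = 43 + 47 + 0 = 90. ✓

5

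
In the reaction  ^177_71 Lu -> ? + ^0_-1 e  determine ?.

Conserve mass number: 177 = A + 0, so A = 177.
Conserve atomic number: 71 = Z − 1, so Z = 72.
Z = 72 is hafnium, so the species is ^177_72 Hf.

Hf-177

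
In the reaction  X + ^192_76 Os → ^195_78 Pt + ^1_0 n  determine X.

alpha particle

Conserve mass number: A + 192 = 195 + 1, so A = 4.
Conserve atomic number: Z + 76 = 78 + 0, so Z = 2.
A = 4 and Z = 2 is ^4_2 He — an alpha particle.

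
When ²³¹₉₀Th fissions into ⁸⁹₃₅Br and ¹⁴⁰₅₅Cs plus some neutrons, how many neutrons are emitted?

2

Conserve mass number: 231 = 89 + 140 + k, so k = 231 − 229 = 2.
Check atomic number: 90 = 35 + 55 + 0 = 90. ✓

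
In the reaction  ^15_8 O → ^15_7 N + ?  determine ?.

positron

Conserve mass number: 15 = 15 + A, so A = 0.
Conserve atomic number: 8 = 7 + Z, so Z = 1.
A = 0 and Z = 1 is ^0_1 e — a positron.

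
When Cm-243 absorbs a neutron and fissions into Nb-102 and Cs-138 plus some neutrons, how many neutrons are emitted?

Conserve mass number: 244 = 102 + 138 + k, so k = 244 − 240 = 4.
Check atomic number: 96 = 41 + 55 + 0 = 96. ✓

4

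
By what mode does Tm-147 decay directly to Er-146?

ΔA = 146 − 147 = -1; ΔZ = 68 − 69 = -1.
A drops by 1 and Z drops by 1 — a proton was emitted.

proton emission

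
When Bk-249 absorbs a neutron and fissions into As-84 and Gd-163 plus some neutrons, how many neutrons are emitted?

Conserve mass number: 250 = 84 + 163 + k, so k = 250 − 247 = 3.
Check atomic number: 97 = 33 + 64 + 0 = 97. ✓

3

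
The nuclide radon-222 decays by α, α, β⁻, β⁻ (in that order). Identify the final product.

Start: (A, Z) = (222, 86).
After α: (218, 84).
After α: (214, 82).
After β⁻: (214, 83).
After β⁻: (214, 84).
Z = 84 is polonium.

Po-214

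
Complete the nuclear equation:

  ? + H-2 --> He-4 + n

Conserve mass number: A + 2 = 4 + 1, so A = 3.
Conserve atomic number: Z + 1 = 2 + 0, so Z = 1.
A = 3 and Z = 1 is H-3 — a triton.

triton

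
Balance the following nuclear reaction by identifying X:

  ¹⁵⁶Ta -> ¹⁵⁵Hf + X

Conserve mass number: 156 = 155 + A, so A = 1.
Conserve atomic number: 73 = 72 + Z, so Z = 1.
A = 1 and Z = 1 is ¹H — a proton.

proton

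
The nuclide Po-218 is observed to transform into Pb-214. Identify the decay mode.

ΔA = 214 − 218 = -4; ΔZ = 82 − 84 = -2.
A drops by 4 and Z drops by 2 — the signature of alpha emission.

alpha decay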